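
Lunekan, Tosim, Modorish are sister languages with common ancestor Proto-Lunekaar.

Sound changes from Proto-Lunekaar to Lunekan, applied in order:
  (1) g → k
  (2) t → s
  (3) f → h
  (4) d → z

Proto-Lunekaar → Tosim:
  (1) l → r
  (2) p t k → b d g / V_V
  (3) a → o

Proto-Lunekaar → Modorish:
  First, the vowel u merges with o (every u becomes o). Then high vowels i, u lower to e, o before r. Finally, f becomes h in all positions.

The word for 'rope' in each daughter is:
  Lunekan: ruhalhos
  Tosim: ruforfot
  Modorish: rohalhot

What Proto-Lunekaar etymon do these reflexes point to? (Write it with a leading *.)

Position 6: Lunekan has h, Tosim has f, Modorish has h. Tosim preserves f here (none of its changes turn any other segment into f), so the proto-segment is *f.
Position 3: Lunekan has h, Tosim has f, Modorish has h. Tosim preserves f here (none of its changes turn any other segment into f), so the proto-segment is *f.
This points to *rufalfot. Verify forward in each daughter:
Lunekan: *rufalfot > rufalfos > ruhalhos  (by unconditioned shift, unconditioned shift)
Tosim: *rufalfot > rufarfot > ruforfot  (by unconditioned shift, vowel merger)
Modorish: *rufalfot
  rufalfot → rofalfot   [vowel merger]
  rofalfot (rule 2 does not apply)
  rofalfot → rohalhot   [unconditioned shift]
  giving Modorish rohalhot.
No other proto-form is consistent with every reflex, so the reconstruction is *rufalfot.

*rufalfot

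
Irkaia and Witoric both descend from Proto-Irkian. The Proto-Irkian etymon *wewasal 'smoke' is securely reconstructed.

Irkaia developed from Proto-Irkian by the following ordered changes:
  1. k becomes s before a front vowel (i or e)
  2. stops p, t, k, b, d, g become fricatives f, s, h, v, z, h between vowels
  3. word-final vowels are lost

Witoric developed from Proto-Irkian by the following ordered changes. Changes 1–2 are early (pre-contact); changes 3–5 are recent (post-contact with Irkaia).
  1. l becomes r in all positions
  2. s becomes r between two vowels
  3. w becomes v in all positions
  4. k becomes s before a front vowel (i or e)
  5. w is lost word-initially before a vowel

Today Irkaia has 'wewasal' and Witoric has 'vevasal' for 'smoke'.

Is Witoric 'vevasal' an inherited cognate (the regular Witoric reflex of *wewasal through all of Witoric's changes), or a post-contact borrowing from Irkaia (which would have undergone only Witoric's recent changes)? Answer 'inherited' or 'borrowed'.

borrowed

If inherited, *wewasal would pass through all of Witoric's changes:
Witoric: start from *wewasal.
  rule 1 (unconditioned shift): wewasal → wewasar
  rule 2 (rhotacism): wewasar → wewarar
  rule 3 (unconditioned shift): wewarar → vevarar
  rule 4: no change — vevarar
  rule 5: no change — vevarar
  ⇒ Witoric vevarar
If borrowed from Irkaia 'wewasal' after the early changes, it would undergo only the recent ones:
  rule 3 (unconditioned shift): wewasal → vevasal
  rule 4 (palatalisation): no change (vevasal)
  rule 5 (glide loss): no change (vevasal)
  ⇒ as a loan: vevasal
Witoric 'vevasal' matches the loan outcome 'vevasal', not the inherited 'vevarar' — it skipped the early Witoric changes, so it was borrowed from Irkaia.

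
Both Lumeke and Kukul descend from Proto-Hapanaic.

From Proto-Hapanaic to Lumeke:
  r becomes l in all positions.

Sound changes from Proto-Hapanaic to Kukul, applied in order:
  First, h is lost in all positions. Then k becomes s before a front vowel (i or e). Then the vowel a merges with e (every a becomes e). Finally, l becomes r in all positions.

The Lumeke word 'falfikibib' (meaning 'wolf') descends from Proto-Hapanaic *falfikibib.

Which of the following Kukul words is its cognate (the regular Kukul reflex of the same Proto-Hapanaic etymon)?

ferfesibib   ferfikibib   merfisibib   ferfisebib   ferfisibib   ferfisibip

Kukul: *falfikibib > falfisibib > felfisibib > ferfisibib  (by palatalisation, vowel merger, unconditioned shift)
Among the options, 'ferfisibib' alone shows every Kukul change applied in order.

ferfisibib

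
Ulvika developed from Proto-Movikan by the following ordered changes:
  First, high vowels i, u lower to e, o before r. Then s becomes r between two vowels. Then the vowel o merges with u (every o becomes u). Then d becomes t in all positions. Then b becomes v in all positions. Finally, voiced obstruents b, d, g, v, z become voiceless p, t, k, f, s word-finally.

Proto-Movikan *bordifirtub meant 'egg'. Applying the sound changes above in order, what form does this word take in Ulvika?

vurtifertuf

Ulvika: *bordifirtub
  bordifirtub → bordifertub   [pre-rhotic lowering]
  bordifertub (rule 2 does not apply)
  bordifertub → burdifertub   [vowel merger]
  burdifertub → burtifertub   [unconditioned shift]
  burtifertub → vurtifertuv   [unconditioned shift]
  vurtifertuv → vurtifertuf   [final devoicing]
  giving Ulvika vurtifertuf.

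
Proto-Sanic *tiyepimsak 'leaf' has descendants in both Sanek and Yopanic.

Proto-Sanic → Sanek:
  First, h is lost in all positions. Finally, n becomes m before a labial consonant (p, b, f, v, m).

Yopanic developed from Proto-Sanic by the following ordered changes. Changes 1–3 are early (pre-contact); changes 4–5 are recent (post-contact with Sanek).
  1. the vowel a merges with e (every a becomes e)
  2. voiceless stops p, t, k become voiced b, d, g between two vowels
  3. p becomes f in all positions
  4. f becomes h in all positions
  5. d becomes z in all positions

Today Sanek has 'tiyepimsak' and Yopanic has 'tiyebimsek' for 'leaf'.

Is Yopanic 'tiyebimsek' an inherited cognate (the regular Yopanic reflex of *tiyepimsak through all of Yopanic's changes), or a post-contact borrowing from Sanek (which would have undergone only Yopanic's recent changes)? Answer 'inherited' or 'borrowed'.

If inherited, *tiyepimsak would pass through all of Yopanic's changes:
Yopanic: *tiyepimsak > tiyepimsek > tiyebimsek  (by vowel merger, intervocalic voicing)
If borrowed from Sanek 'tiyepimsak' after the early changes, it would undergo only the recent ones:
  rule 4 (unconditioned shift): no change (tiyepimsak)
  rule 5 (unconditioned shift): no change (tiyepimsak)
  ⇒ as a loan: tiyepimsak
Yopanic 'tiyebimsek' matches the inherited outcome exactly, so it is an inherited cognate, not a loan.

inherited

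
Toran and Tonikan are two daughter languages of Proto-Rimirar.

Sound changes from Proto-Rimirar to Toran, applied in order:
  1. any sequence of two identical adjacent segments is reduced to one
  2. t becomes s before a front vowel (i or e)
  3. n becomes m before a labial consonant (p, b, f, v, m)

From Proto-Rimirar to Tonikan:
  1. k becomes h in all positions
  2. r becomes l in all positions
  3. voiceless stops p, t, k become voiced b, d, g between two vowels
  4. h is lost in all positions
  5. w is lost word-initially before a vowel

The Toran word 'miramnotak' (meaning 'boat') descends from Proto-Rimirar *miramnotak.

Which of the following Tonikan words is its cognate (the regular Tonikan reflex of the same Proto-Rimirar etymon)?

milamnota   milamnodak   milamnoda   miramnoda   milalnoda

milamnoda

Tonikan: *miramnotak
  miramnotak → miramnotah   [unconditioned shift]
  miramnotah → milamnotah   [unconditioned shift]
  milamnotah → milamnodah   [intervocalic voicing]
  milamnodah → milamnoda   [h-loss]
  milamnoda (rule 5 does not apply)
  giving Tonikan milamnoda.
Only 'milamnoda' matches the regular Tonikan development of *miramnotak.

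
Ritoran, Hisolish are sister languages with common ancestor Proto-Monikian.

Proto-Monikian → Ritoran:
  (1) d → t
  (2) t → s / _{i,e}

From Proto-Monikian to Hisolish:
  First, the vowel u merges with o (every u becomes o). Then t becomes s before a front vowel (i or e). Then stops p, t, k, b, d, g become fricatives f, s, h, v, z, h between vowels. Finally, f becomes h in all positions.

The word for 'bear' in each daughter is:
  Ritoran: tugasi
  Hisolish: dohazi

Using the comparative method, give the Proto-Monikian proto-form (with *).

Position 5: Ritoran has s, Hisolish has z. Taking the neighbouring segments as reconstructed: Ritoran s could go back to *t or *d or *s; Hisolish z could go back to *d or *z — the one source consistent with every daughter is *d.
Position 1: Ritoran has t, Hisolish has d. Hisolish preserves d here (none of its changes turn any other segment into d), so the proto-segment is *d.
Position 2: Ritoran has u, Hisolish has o. Ritoran preserves u here (none of its changes turn any other segment into u), so the proto-segment is *u.
This points to *dugadi. Verify forward in each daughter:
Ritoran: *dugadi > tugati > tugasi  (by unconditioned shift, palatalisation)
Hisolish: *dugadi > dogadi > dohazi  (by vowel merger, intervocalic lenition)
Only *dugadi yields all of Ritoran tugasi, Hisolish dohazi.

*dugadi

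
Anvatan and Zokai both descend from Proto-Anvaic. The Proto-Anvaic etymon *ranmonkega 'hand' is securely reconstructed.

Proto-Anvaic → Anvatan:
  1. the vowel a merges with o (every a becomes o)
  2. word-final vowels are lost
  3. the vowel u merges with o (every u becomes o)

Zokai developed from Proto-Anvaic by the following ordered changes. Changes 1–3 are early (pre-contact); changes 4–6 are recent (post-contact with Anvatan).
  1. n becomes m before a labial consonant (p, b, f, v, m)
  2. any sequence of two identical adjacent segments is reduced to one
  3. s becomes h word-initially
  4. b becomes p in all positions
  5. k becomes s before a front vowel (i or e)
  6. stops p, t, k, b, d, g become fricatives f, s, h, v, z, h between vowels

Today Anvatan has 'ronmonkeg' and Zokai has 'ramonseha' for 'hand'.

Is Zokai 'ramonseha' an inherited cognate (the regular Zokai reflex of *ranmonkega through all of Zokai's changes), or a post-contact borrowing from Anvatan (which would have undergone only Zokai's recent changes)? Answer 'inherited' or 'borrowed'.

inherited

If inherited, *ranmonkega would pass through all of Zokai's changes:
Zokai: *ranmonkega > rammonkega > ramonkega > ramonsega > ramonseha  (by nasal place assimilation, degemination, palatalisation, intervocalic lenition)
If borrowed from Anvatan 'ronmonkeg' after the early changes, it would undergo only the recent ones:
  rule 4 (unconditioned shift): no change (ronmonkeg)
  rule 5 (palatalisation): ronmonkeg → ronmonseg
  rule 6 (intervocalic lenition): no change (ronmonseg)
  ⇒ as a loan: ronmonseg
Zokai 'ramonseha' matches the inherited outcome exactly, so it is an inherited cognate, not a loan.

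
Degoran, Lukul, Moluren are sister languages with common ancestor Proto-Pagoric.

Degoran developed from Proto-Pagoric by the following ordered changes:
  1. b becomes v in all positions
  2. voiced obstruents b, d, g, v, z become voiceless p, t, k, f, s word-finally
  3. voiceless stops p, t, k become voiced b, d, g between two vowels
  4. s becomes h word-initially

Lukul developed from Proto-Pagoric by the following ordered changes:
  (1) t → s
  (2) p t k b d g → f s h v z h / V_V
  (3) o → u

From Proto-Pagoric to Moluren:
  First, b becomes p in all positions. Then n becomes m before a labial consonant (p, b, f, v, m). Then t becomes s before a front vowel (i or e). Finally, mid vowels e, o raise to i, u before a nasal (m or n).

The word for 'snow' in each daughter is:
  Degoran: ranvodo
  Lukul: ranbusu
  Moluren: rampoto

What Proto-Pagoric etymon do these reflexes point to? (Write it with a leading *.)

*ranboto

Position 6: Degoran has d, Lukul has s, Moluren has t. Moluren preserves t here (none of its changes turn any other segment into t), so the proto-segment is *t.
Position 3: Degoran has n, Lukul has n, Moluren has m. Degoran preserves n here (none of its changes turn any other segment into n), so the proto-segment is *n.
Position 7: Degoran has o, Lukul has u, Moluren has o. Degoran preserves o here (none of its changes turn any other segment into o), so the proto-segment is *o.
This points to *ranboto. Verify forward in each daughter:
Degoran: start from *ranboto.
  rule 1 (unconditioned shift): ranboto → ranvoto
  rule 2: no change — ranvoto
  rule 3 (intervocalic voicing): ranvoto → ranvodo
  rule 4: no change — ranvodo
  ⇒ Degoran ranvodo
Lukul: *ranboto
  ranboto → ranboso   [unconditioned shift]
  ranboso (rule 2 does not apply)
  ranboso → ranbusu   [vowel merger]
  giving Lukul ranbusu.
Moluren: *ranboto
  ranboto → ranpoto   [unconditioned shift]
  ranpoto → rampoto   [nasal place assimilation]
  rampoto (rule 3 does not apply)
  rampoto (rule 4 does not apply)
  giving Moluren rampoto.
*ranboto is the unique common source.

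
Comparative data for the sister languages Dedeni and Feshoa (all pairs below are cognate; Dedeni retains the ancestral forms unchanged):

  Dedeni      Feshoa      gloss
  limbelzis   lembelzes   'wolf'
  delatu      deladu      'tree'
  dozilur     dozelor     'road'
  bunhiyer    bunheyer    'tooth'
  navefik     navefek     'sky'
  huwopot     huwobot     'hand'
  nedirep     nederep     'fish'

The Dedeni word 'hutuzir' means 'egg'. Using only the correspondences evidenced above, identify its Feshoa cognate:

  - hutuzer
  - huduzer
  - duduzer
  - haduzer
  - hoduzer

huduzer

delatu ~ deladu — Dedeni t corresponds to Feshoa d between vowels (before a back vowel).
nedirep ~ nederep — Dedeni i corresponds to Feshoa e after a consonant, before r.
Applying these to Dedeni 'hutuzir':
  hutuzir → huduzir   (t→d between vowels (before a back vowel))
  huduzir → huduzer   (i→e after a consonant, before r)
So the Feshoa cognate is 'huduzer'.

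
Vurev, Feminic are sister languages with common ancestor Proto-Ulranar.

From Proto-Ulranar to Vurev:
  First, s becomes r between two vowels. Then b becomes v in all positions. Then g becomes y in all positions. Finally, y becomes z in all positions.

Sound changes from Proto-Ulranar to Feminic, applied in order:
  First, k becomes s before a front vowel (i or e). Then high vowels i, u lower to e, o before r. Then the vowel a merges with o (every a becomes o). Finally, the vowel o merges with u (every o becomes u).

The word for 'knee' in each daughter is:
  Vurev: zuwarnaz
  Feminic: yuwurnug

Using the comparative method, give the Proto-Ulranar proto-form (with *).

Position 4: Vurev has a, Feminic has u. Vurev preserves a here (none of its changes turn any other segment into a), so the proto-segment is *a.
Position 1: Vurev has z, Feminic has y. Feminic preserves y here (none of its changes turn any other segment into y), so the proto-segment is *y.
Position 7: Vurev has a, Feminic has u. Vurev preserves a here (none of its changes turn any other segment into a), so the proto-segment is *a.
This points to *yuwarnag. Verify forward in each daughter:
Vurev: *yuwarnag > yuwarnay > zuwarnaz  (by unconditioned shift, unconditioned shift)
Feminic: *yuwarnag
  yuwarnag (rule 1 does not apply)
  yuwarnag (rule 2 does not apply)
  yuwarnag → yuwornog   [vowel merger]
  yuwornog → yuwurnug   [vowel merger]
  giving Feminic yuwurnug.
*yuwarnag is the unique common source.

*yuwarnag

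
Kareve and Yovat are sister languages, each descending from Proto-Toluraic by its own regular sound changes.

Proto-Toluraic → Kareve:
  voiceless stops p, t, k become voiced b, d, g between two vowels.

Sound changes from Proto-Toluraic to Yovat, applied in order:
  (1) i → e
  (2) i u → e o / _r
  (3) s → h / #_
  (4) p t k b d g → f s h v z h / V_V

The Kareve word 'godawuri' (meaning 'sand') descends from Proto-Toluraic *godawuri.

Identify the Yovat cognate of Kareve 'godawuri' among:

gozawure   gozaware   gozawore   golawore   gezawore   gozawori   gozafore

gozawore

Yovat: *godawuri > godawure > godawore > gozawore  (by vowel merger, pre-rhotic lowering, intervocalic lenition)
Among the options, 'gozawore' alone shows every Yovat change applied in order.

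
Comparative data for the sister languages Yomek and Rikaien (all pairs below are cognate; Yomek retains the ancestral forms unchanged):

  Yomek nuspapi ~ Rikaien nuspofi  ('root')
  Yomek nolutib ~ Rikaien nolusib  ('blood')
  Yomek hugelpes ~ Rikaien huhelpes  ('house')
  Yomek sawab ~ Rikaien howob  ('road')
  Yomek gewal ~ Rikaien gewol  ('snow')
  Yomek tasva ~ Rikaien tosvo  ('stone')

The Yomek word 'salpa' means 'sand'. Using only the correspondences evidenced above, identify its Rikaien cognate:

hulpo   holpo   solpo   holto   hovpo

sawab ~ howob — Yomek s corresponds to Rikaien h word-initially before a back vowel.
sawab ~ howob, gewal ~ gewol — Yomek a corresponds to Rikaien o after a consonant, before a consonant other than r, m, n, p, b, f, v.
tasva ~ tosvo — Yomek a corresponds to Rikaien o word-finally.
Applying these to Yomek 'salpa':
  salpa → halpa   (s→h word-initially before a back vowel)
  halpa → holpa   (a→o after a consonant, before a consonant other than r, m, n, p, b, f, v)
  holpa → holpo   (a→o word-finally)
So the Rikaien cognate is 'holpo'.

holpo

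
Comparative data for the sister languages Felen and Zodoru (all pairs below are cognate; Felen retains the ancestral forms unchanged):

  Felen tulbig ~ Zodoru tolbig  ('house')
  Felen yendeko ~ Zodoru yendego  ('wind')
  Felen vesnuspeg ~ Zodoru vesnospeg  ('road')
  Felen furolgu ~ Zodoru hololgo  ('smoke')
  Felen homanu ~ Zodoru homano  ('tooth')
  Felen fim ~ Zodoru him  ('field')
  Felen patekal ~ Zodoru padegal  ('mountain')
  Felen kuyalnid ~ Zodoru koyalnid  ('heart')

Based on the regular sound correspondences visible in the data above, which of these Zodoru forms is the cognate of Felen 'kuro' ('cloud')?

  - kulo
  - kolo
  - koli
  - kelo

kolo

furolgu ~ hololgo — Felen u corresponds to Zodoru o after a consonant, before r.
furolgu ~ hololgo — Felen r corresponds to Zodoru l between vowels (before a back vowel).
Applying these to Felen 'kuro':
  kuro → koro   (u→o after a consonant, before r)
  koro → kolo   (r→l between vowels (before a back vowel))
So the Zodoru cognate is 'kolo'.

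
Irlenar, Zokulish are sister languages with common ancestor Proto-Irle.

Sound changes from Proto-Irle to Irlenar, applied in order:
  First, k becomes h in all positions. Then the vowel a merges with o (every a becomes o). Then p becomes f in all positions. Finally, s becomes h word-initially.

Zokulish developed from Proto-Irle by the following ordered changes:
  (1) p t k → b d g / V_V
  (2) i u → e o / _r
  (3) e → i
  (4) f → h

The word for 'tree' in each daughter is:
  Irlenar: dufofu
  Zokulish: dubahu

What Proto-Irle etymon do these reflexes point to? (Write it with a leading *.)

*dupafu

Position 5: Irlenar has f, Zokulish has h. Taking the neighbouring segments as reconstructed: Irlenar f could go back to *p or *f; Zokulish h could go back to *f or *h — the one source consistent with every daughter is *f.
Position 3: Irlenar has f, Zokulish has b. Taking the neighbouring segments as reconstructed: Irlenar f could go back to *p or *f; Zokulish b could go back to *p or *b — the one source consistent with every daughter is *p.
Verify the candidate proto-form against each daughter:
Irlenar: *dupafu
  dupafu (rule 1 does not apply)
  dupafu → dupofu   [vowel merger]
  dupofu → dufofu   [unconditioned shift]
  dufofu (rule 4 does not apply)
  giving Irlenar dufofu.
Zokulish: start from *dupafu.
  rule 1 (intervocalic voicing): dupafu → dubafu
  rule 2: no change — dubafu
  rule 3: no change — dubafu
  rule 4 (unconditioned shift): dubafu → dubahu
  ⇒ Zokulish dubahu
*dupafu is the unique common source.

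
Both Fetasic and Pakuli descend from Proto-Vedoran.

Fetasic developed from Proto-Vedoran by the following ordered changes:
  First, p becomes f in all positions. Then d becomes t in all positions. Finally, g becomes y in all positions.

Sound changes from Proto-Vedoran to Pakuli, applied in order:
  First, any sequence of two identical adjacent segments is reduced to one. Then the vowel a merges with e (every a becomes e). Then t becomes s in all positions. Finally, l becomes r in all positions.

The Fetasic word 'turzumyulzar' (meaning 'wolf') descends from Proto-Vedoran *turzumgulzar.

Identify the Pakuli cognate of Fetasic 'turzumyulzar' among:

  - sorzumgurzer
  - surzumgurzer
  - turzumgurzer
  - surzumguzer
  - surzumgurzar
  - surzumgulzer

surzumgurzer

Pakuli: start from *turzumgulzar.
  rule 1: no change — turzumgulzar
  rule 2 (vowel merger): turzumgulzar → turzumgulzer
  rule 3 (unconditioned shift): turzumgulzer → surzumgulzer
  rule 4 (unconditioned shift): surzumgulzer → surzumgurzer
  ⇒ Pakuli surzumgurzer
Only 'surzumgurzer' matches the regular Pakuli development of *turzumgulzar.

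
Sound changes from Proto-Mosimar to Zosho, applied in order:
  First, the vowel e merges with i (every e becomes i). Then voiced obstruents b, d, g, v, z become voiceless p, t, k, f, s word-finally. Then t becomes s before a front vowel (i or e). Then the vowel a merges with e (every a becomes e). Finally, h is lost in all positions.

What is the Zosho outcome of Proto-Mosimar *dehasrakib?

diesrekip

Zosho: *dehasrakib
  dehasrakib → dihasrakib   [vowel merger]
  dihasrakib → dihasrakip   [final devoicing]
  dihasrakip (rule 3 does not apply)
  dihasrakip → dihesrekip   [vowel merger]
  dihesrekip → diesrekip   [h-loss]
  giving Zosho diesrekip.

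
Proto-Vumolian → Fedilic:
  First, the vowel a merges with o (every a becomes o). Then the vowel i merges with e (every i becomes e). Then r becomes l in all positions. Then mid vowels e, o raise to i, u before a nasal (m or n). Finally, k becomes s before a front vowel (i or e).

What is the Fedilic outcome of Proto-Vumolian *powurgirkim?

powulgelsim

Fedilic: *powurgirkim > powurgerkem > powulgelkem > powulgelkim > powulgelsim  (by vowel merger, unconditioned shift, pre-nasal raising, palatalisation)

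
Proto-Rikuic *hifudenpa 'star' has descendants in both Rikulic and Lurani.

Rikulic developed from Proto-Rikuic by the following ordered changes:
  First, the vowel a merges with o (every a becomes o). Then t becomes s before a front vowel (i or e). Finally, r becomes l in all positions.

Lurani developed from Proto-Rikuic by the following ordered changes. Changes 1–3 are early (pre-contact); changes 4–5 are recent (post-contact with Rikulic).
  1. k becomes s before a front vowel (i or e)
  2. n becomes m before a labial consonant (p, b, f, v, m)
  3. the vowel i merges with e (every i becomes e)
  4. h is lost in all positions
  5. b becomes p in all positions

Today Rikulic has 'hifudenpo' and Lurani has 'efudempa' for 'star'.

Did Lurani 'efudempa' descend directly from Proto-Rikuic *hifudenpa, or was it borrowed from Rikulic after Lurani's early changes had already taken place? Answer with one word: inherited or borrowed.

inherited

If inherited, *hifudenpa would pass through all of Lurani's changes:
Lurani: *hifudenpa > hifudempa > hefudempa > efudempa  (by nasal place assimilation, vowel merger, h-loss)
If borrowed from Rikulic 'hifudenpo' after the early changes, it would undergo only the recent ones:
  rule 4 (h-loss): hifudenpo → ifudenpo
  rule 5 (unconditioned shift): no change (ifudenpo)
  ⇒ as a loan: ifudenpo
Lurani 'efudempa' matches the inherited outcome exactly, so it is an inherited cognate, not a loan.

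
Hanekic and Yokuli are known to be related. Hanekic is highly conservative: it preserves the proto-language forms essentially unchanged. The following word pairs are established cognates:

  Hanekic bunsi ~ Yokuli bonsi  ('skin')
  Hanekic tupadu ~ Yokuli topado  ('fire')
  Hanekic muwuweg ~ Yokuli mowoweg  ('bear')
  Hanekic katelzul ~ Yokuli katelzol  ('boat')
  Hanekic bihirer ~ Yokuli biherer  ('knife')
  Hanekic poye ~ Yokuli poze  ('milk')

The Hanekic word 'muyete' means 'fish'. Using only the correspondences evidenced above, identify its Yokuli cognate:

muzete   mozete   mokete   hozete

mozete

muwuweg ~ mowoweg, katelzul ~ katelzol — Hanekic u corresponds to Yokuli o after a consonant, before a consonant other than r, m, n, p, b, f, v.
poye ~ poze — Hanekic y corresponds to Yokuli z between vowels (before a front vowel).
Applying these to Hanekic 'muyete':
  muyete → moyete   (u→o after a consonant, before a consonant other than r, m, n, p, b, f, v)
  moyete → mozete   (y→z between vowels (before a front vowel))
So the Yokuli cognate is 'mozete'.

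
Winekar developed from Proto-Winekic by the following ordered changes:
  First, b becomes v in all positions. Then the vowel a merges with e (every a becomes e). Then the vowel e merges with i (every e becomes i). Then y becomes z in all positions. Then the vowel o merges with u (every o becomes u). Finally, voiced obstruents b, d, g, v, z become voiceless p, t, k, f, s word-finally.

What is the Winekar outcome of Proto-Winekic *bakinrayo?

vikinrizu

Winekar: *bakinrayo > vakinrayo > vekinreyo > vikinriyo > vikinrizo > vikinrizu  (by unconditioned shift, vowel merger, vowel merger, unconditioned shift, vowel merger)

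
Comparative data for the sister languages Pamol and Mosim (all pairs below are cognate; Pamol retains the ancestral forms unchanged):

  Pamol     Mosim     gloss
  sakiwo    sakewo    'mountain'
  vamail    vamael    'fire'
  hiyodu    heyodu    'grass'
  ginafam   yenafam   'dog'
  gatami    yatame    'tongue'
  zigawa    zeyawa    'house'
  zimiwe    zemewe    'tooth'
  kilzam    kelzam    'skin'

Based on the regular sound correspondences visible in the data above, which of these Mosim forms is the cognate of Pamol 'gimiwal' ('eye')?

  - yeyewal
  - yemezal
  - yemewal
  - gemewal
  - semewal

ginafam ~ yenafam — Pamol g corresponds to Mosim y word-initially before a front vowel.
zimiwe ~ zemewe — Pamol i corresponds to Mosim e after a consonant, before a nasal.
sakiwo ~ sakewo, hiyodu ~ heyodu — Pamol i corresponds to Mosim e after a consonant, before a consonant other than r, m, n, p, b, f, v.
Applying these to Pamol 'gimiwal':
  gimiwal → yimiwal   (g→y word-initially before a front vowel)
  yimiwal → yemiwal   (i→e after a consonant, before a nasal)
  yemiwal → yemewal   (i→e after a consonant, before a consonant other than r, m, n, p, b, f, v)
So the Mosim cognate is 'yemewal'.

yemewal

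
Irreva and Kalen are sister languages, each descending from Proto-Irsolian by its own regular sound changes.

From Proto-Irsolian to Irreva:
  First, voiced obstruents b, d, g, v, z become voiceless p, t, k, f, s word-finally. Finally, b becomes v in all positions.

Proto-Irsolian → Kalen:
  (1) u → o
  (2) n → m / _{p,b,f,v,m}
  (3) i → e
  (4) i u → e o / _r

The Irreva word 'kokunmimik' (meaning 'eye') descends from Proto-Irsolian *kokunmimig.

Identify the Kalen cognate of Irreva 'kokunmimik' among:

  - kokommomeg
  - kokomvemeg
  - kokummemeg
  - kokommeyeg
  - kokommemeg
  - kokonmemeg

kokommemeg

Kalen: *kokunmimig
  kokunmimig → kokonmimig   [vowel merger]
  kokonmimig → kokommimig   [nasal place assimilation]
  kokommimig → kokommemeg   [vowel merger]
  kokommemeg (rule 4 does not apply)
  giving Kalen kokommemeg.
The other candidates each miss or misapply at least one Kalen change.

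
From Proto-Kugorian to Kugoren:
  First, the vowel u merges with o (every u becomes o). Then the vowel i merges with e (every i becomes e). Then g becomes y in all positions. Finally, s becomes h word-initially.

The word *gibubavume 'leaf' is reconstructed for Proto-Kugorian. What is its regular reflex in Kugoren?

yebobavome

Kugoren: *gibubavume
  gibubavume → gibobavome   [vowel merger]
  gibobavome → gebobavome   [vowel merger]
  gebobavome → yebobavome   [unconditioned shift]
  yebobavome (rule 4 does not apply)
  giving Kugoren yebobavome.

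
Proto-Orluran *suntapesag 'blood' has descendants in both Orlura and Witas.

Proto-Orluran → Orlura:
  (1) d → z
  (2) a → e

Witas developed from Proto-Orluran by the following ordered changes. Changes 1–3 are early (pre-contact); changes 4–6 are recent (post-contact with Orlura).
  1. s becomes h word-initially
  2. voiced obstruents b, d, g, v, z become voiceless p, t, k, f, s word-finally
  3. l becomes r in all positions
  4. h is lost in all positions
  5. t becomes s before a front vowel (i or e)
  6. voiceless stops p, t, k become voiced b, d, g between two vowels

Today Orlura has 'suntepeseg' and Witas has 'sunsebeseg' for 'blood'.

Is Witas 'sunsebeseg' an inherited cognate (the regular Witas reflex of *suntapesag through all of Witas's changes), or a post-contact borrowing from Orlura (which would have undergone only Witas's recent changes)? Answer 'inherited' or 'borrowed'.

If inherited, *suntapesag would pass through all of Witas's changes:
Witas: *suntapesag
  suntapesag → huntapesag   [debuccalisation]
  huntapesag → huntapesak   [final devoicing]
  huntapesak (rule 3 does not apply)
  huntapesak → untapesak   [h-loss]
  untapesak (rule 5 does not apply)
  untapesak → untabesak   [intervocalic voicing]
  giving Witas untabesak.
If borrowed from Orlura 'suntepeseg' after the early changes, it would undergo only the recent ones:
  rule 4 (h-loss): no change (suntepeseg)
  rule 5 (palatalisation): suntepeseg → sunsepeseg
  rule 6 (intervocalic voicing): sunsepeseg → sunsebeseg
  ⇒ as a loan: sunsebeseg
Witas 'sunsebeseg' matches the loan outcome 'sunsebeseg', not the inherited 'untabesak' — it skipped the early Witas changes, so it was borrowed from Orlura.

borrowed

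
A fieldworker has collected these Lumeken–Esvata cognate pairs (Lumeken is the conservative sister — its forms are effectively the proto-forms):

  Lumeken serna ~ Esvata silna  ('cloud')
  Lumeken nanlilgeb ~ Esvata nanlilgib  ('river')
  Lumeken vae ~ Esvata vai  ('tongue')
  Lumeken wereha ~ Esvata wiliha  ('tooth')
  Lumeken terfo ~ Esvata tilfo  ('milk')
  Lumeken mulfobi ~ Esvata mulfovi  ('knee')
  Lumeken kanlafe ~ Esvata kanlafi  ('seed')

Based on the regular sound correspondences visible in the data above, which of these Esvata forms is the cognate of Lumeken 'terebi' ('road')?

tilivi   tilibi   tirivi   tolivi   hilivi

tilivi

serna ~ silna, wereha ~ wiliha — Lumeken e corresponds to Esvata i after a consonant, before r.
wereha ~ wiliha — Lumeken r corresponds to Esvata l between vowels (before a front vowel).
nanlilgeb ~ nanlilgib — Lumeken e corresponds to Esvata i after a consonant, before a labial obstruent.
mulfobi ~ mulfovi — Lumeken b corresponds to Esvata v between vowels (before a front vowel).
Applying these to Lumeken 'terebi':
  terebi → tirebi   (e→i after a consonant, before r)
  tirebi → tilebi   (r→l between vowels (before a front vowel))
  tilebi → tilibi   (e→i after a consonant, before a labial obstruent)
  tilibi → tilivi   (b→v between vowels (before a front vowel))
So the Esvata cognate is 'tilivi'.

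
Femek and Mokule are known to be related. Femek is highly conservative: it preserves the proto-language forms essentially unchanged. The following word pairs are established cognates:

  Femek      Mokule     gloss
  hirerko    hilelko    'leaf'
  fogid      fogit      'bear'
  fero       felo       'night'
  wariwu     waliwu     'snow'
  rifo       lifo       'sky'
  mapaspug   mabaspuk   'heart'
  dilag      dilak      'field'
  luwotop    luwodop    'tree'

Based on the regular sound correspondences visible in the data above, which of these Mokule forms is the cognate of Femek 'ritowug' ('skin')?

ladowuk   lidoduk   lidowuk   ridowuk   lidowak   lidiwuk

rifo ~ lifo — Femek r corresponds to Mokule l word-initially before a front vowel.
luwotop ~ luwodop — Femek t corresponds to Mokule d between vowels (before a back vowel).
mapaspug ~ mabaspuk, dilag ~ dilak — Femek g corresponds to Mokule k word-finally.
Applying these to Femek 'ritowug':
  ritowug → litowug   (r→l word-initially before a front vowel)
  litowug → lidowug   (t→d between vowels (before a back vowel))
  lidowug → lidowuk   (g→k word-finally)
So the Mokule cognate is 'lidowuk'.

lidowuk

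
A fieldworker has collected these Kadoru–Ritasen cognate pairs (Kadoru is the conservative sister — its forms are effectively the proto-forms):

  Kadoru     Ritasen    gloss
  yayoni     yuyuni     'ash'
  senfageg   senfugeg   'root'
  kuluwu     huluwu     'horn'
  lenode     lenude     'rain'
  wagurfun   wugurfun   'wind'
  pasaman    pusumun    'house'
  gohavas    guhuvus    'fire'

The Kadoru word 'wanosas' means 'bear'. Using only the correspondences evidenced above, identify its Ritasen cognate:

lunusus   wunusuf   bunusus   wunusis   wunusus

wunusus

pasaman ~ pusumun — Kadoru a corresponds to Ritasen u after a consonant, before a nasal.
lenode ~ lenude, gohavas ~ guhuvus — Kadoru o corresponds to Ritasen u after a consonant, before a consonant other than r, m, n, p, b, f, v.
yayoni ~ yuyuni, senfageg ~ senfugeg — Kadoru a corresponds to Ritasen u after a consonant, before a consonant other than r, m, n, p, b, f, v.
Applying these to Kadoru 'wanosas':
  wanosas → wunosas   (a→u after a consonant, before a nasal)
  wunosas → wunusas   (o→u after a consonant, before a consonant other than r, m, n, p, b, f, v)
  wunusas → wunusus   (a→u after a consonant, before a consonant other than r, m, n, p, b, f, v)
So the Ritasen cognate is 'wunusus'.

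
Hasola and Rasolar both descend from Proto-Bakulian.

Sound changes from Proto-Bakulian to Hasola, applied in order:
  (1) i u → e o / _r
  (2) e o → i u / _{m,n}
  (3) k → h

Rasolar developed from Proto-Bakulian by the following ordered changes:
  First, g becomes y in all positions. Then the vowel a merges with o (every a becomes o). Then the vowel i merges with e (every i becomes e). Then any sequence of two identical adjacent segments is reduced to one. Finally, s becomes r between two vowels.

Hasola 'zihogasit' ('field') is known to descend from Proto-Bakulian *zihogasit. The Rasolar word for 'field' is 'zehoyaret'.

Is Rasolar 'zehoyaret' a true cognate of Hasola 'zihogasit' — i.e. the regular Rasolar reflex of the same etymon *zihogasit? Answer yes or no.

Derive the expected Rasolar reflex of *zihogasit:
Rasolar: *zihogasit
  zihogasit → zihoyasit   [unconditioned shift]
  zihoyasit → zihoyosit   [vowel merger]
  zihoyosit → zehoyoset   [vowel merger]
  zehoyoset (rule 4 does not apply)
  zehoyoset → zehoyoret   [rhotacism]
  giving Rasolar zehoyoret.
The regular Rasolar reflex would be 'zehoyoret', but the attested form is 'zehoyaret'. The correspondence is irregular, so they are not cognates (the Rasolar form has a different source).

no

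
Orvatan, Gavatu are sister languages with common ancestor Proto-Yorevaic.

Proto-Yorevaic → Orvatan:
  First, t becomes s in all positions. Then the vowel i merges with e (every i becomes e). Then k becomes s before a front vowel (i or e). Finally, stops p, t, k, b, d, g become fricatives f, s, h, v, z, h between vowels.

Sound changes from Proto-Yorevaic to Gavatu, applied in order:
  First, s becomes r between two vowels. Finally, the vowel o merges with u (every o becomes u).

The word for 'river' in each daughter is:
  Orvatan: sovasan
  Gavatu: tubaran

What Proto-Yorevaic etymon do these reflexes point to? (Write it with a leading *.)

*tobasan

Position 1: Orvatan has s, Gavatu has t. Gavatu preserves t here (none of its changes turn any other segment into t), so the proto-segment is *t.
Position 5: Orvatan has s, Gavatu has r. Taking the neighbouring segments as reconstructed: Orvatan s could go back to *t or *s; Gavatu r could go back to *s or *r — the one source consistent with every daughter is *s.
Position 3: Orvatan has v, Gavatu has b. Gavatu preserves b here (none of its changes turn any other segment into b), so the proto-segment is *b.
Verify the candidate proto-form against each daughter:
Orvatan: *tobasan > sobasan > sovasan  (by unconditioned shift, intervocalic lenition)
Gavatu: *tobasan
  tobasan → tobaran   [rhotacism]
  tobaran → tubaran   [vowel merger]
  giving Gavatu tubaran.
Only *tobasan yields all of Orvatan sovasan, Gavatu tubaran.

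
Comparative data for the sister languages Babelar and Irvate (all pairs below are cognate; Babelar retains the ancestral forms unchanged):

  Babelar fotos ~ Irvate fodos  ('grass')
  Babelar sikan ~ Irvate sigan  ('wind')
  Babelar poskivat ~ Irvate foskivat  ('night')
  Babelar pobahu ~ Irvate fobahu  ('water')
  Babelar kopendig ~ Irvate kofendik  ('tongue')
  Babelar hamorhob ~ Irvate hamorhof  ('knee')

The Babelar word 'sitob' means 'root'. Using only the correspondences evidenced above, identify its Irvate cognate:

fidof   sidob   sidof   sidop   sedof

fotos ~ fodos — Babelar t corresponds to Irvate d between vowels (before a back vowel).
hamorhob ~ hamorhof — Babelar b corresponds to Irvate f word-finally.
Applying these to Babelar 'sitob':
  sitob → sidob   (t→d between vowels (before a back vowel))
  sidob → sidof   (b→f word-finally)
So the Irvate cognate is 'sidof'.

sidof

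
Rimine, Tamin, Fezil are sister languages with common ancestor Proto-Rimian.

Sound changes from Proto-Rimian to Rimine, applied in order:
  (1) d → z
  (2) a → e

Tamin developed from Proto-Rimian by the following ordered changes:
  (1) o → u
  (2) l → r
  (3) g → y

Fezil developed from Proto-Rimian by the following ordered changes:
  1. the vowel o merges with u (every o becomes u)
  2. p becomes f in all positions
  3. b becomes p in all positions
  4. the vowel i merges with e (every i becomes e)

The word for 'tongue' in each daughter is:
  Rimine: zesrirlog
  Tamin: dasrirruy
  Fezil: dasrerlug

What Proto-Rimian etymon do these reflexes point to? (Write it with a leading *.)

*dasrirlog

Position 2: Rimine has e, Tamin has a, Fezil has a. Tamin preserves a here (none of its changes turn any other segment into a), so the proto-segment is *a.
Position 5: Rimine has i, Tamin has i, Fezil has e. Rimine preserves i here (none of its changes turn any other segment into i), so the proto-segment is *i.
Position 1: Rimine has z, Tamin has d, Fezil has d. Tamin preserves d here (none of its changes turn any other segment into d), so the proto-segment is *d.
Continuing position by position gives *dasrirlog; check it forward:
Rimine: *dasrirlog > zasrirlog > zesrirlog  (by unconditioned shift, vowel merger)
Tamin: start from *dasrirlog.
  rule 1 (vowel merger): dasrirlog → dasrirlug
  rule 2 (unconditioned shift): dasrirlug → dasrirrug
  rule 3 (unconditioned shift): dasrirrug → dasrirruy
  ⇒ Tamin dasrirruy
Fezil: start from *dasrirlog.
  rule 1 (vowel merger): dasrirlog → dasrirlug
  rule 2: no change — dasrirlug
  rule 3: no change — dasrirlug
  rule 4 (vowel merger): dasrirlug → dasrerlug
  ⇒ Fezil dasrerlug
Only *dasrirlog yields all of Rimine zesrirlog, Tamin dasrirruy, Fezil dasrerlug.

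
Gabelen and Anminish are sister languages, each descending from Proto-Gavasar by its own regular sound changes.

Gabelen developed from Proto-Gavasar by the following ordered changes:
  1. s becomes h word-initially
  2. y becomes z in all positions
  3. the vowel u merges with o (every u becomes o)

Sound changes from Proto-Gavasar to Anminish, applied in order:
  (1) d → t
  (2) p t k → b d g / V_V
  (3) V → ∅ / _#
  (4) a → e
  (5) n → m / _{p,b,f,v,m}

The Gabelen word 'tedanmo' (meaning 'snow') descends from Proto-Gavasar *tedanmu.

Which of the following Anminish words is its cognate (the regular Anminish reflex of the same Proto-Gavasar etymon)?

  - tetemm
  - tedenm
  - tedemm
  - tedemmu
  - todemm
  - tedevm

tedemm

Anminish: start from *tedanmu.
  rule 1 (unconditioned shift): tedanmu → tetanmu
  rule 2 (intervocalic voicing): tetanmu → tedanmu
  rule 3 (apocope): tedanmu → tedanm
  rule 4 (vowel merger): tedanm → tedenm
  rule 5 (nasal place assimilation): tedenm → tedemm
  ⇒ Anminish tedemm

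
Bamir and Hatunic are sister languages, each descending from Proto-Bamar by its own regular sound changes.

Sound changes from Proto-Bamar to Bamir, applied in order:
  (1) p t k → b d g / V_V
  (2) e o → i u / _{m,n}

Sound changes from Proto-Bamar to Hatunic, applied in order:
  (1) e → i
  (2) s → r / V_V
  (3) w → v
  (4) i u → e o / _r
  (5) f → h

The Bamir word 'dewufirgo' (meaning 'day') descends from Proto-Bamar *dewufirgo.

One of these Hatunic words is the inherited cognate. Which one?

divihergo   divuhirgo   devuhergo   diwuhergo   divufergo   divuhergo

Hatunic: *dewufirgo > diwufirgo > divufirgo > divufergo > divuhergo  (by vowel merger, unconditioned shift, pre-rhotic lowering, unconditioned shift)

divuhergo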